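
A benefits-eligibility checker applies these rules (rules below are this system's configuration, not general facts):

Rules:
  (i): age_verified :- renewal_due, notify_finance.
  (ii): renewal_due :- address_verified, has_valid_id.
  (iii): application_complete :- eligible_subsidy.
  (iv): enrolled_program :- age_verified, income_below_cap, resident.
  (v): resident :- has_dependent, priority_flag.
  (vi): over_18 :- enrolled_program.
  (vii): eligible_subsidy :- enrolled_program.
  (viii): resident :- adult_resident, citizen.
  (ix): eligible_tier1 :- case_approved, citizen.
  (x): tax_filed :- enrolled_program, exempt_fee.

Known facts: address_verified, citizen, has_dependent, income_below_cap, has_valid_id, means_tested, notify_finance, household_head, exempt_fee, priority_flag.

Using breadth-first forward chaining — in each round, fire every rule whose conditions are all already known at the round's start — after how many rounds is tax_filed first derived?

[1] (ii) [renewal_due :- address_verified, has_valid_id.]; (v) [resident :- has_dependent, priority_flag.]. ⇒ new: renewal_due, resident.
[2] (i) [age_verified :- renewal_due, notify_finance.]. ⇒ new: age_verified.
[3] (iv) [enrolled_program :- age_verified, income_below_cap, resident.]. ⇒ new: enrolled_program.
[4] (vi) [over_18 :- enrolled_program.]; (vii) [eligible_subsidy :- enrolled_program.]; (x) [tax_filed :- enrolled_program, exempt_fee.]. ⇒ new: over_18, eligible_subsidy, tax_filed.
tax_filed first appears in round 4.

4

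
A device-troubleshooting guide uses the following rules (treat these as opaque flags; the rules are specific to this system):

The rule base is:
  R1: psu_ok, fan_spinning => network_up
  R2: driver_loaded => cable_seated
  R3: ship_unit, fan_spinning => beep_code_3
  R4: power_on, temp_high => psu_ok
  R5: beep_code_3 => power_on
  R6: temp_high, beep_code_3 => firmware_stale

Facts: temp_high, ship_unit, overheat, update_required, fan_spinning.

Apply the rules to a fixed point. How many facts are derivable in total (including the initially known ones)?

Round 1: R3 [ship_unit, fan_spinning => beep_code_3]. New: beep_code_3.
Round 2: R5 [beep_code_3 => power_on]; R6 [temp_high, beep_code_3 => firmware_stale]. New: power_on, firmware_stale.
Round 3: R4 [power_on, temp_high => psu_ok]. New: psu_ok.
Round 4: R1 [psu_ok, fan_spinning => network_up]. New: network_up.
Closure: {beep_code_3, fan_spinning, firmware_stale, network_up, overheat, power_on, psu_ok, ship_unit, temp_high, update_required} — 10 facts.

10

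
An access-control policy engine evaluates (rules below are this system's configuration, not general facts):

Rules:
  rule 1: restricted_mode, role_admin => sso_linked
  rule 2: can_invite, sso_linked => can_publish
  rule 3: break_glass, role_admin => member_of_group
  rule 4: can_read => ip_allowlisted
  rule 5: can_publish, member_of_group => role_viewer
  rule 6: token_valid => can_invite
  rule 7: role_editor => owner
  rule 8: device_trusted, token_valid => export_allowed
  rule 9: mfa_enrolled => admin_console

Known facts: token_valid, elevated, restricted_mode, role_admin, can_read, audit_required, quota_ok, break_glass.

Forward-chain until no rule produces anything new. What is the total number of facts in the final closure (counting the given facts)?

14

Round 1 fires rule 1, rule 3, rule 4, rule 6, giving sso_linked, member_of_group, ip_allowlisted, can_invite.
Round 2 fires rule 2, giving can_publish.
Round 3 fires rule 5, giving role_viewer.
Closure: {audit_required, break_glass, can_invite, can_publish, can_read, elevated, ip_allowlisted, member_of_group, quota_ok, restricted_mode, role_admin, role_viewer, sso_linked, token_valid} — 14 facts.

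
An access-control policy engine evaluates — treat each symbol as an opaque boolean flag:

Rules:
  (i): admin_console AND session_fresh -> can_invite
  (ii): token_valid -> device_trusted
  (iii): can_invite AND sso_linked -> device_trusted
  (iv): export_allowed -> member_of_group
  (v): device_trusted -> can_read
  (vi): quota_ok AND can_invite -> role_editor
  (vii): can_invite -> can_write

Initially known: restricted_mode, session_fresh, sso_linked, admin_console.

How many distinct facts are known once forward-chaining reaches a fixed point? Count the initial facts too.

8

[1] (i) [admin_console AND session_fresh -> can_invite]. ⇒ new: can_invite.
[2] (iii) [can_invite AND sso_linked -> device_trusted]; (vii) [can_invite -> can_write]. ⇒ new: device_trusted, can_write.
[3] (v) [device_trusted -> can_read]. ⇒ new: can_read.
Closure: {admin_console, can_invite, can_read, can_write, device_trusted, restricted_mode, session_fresh, sso_linked} — 8 facts.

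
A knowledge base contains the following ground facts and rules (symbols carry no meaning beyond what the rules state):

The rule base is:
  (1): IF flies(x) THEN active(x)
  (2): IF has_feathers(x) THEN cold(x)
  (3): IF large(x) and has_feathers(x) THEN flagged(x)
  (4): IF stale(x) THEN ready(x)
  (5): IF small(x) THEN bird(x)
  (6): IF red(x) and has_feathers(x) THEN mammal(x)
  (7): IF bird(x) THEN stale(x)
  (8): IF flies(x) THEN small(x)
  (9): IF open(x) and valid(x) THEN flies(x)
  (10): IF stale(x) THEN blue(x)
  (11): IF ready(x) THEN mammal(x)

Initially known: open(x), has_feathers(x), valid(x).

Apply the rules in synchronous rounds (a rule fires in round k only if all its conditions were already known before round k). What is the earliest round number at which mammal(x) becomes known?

6

Round 1: (2) [IF has_feathers(x) THEN cold(x)]; (9) [IF open(x) and valid(x) THEN flies(x)]. New: cold(x), flies(x).
Round 2: (1) [IF flies(x) THEN active(x)]; (8) [IF flies(x) THEN small(x)]. New: active(x), small(x).
Round 3: (5) [IF small(x) THEN bird(x)]. New: bird(x).
Round 4: (7) [IF bird(x) THEN stale(x)]. New: stale(x).
Round 5: (4) [IF stale(x) THEN ready(x)]; (10) [IF stale(x) THEN blue(x)]. New: ready(x), blue(x).
Round 6: (11) [IF ready(x) THEN mammal(x)]. New: mammal(x).
mammal(x) first appears in round 6.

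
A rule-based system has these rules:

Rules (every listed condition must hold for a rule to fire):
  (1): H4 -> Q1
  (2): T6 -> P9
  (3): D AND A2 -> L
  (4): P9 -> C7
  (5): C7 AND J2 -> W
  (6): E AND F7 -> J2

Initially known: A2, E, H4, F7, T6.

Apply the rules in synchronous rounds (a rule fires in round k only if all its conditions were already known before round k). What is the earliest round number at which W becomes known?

3

Round 1: (1) [H4 -> Q1]; (2) [T6 -> P9]; (6) [E AND F7 -> J2]. New: Q1, P9, J2.
Round 2: (4) [P9 -> C7]. New: C7.
Round 3: (5) [C7 AND J2 -> W]. New: W.
W first appears in round 3.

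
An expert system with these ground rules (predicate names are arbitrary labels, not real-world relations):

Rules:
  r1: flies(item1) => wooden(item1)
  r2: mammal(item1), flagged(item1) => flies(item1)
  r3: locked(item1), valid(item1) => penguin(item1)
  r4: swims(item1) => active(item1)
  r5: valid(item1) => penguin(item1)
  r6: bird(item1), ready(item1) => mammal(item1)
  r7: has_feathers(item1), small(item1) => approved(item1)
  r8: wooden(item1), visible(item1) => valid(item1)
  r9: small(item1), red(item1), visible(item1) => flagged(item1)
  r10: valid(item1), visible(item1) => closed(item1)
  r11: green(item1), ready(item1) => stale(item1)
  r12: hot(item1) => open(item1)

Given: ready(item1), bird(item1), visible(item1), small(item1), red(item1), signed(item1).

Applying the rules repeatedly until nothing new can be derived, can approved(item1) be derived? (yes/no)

no

Round 1 — r6, r9, derive mammal(item1), flagged(item1).
Round 2 — r2, derive flies(item1).
Round 3 — r1, derive wooden(item1).
Round 4 — r8, derive valid(item1).
Round 5 — r5, r10, derive penguin(item1), closed(item1).
Fixed point reached. approved(item1) is concluded only by r7; r7 needs has_feathers(item1) (never derived).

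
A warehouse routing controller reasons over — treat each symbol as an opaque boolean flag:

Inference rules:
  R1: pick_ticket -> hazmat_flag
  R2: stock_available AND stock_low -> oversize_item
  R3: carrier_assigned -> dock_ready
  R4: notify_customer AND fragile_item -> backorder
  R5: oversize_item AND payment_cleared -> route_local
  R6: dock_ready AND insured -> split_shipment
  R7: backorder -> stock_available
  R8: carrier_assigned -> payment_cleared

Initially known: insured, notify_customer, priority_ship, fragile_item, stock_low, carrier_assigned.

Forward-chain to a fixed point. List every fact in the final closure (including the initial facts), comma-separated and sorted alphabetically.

Round 1 — R3, R4, R8, derive dock_ready, backorder, payment_cleared.
Round 2 — R6, R7, derive split_shipment, stock_available.
Round 3 — R2, derive oversize_item.
Round 4 — R5, derive route_local.

backorder, carrier_assigned, dock_ready, fragile_item, insured, notify_customer, oversize_item, payment_cleared, priority_ship, route_local, split_shipment, stock_available, stock_low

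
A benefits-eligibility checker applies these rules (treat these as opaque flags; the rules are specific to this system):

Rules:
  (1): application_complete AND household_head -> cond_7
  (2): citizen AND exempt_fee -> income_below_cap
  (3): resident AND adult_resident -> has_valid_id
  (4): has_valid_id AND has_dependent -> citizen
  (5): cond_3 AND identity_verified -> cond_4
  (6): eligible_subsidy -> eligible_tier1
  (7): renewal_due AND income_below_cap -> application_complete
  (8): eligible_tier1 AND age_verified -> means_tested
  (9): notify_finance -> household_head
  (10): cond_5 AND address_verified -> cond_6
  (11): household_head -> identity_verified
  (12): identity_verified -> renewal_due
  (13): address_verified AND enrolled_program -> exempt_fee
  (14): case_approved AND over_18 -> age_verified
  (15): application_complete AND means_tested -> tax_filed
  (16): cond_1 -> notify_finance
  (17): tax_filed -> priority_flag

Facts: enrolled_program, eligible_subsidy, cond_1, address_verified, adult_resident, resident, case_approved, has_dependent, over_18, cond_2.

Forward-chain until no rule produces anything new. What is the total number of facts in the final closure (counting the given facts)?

25

Round 1: (3) [resident AND adult_resident -> has_valid_id]; (6) [eligible_subsidy -> eligible_tier1]; (13) [address_verified AND enrolled_program -> exempt_fee]; (14) [case_approved AND over_18 -> age_verified]; (16) [cond_1 -> notify_finance]. New: has_valid_id, eligible_tier1, exempt_fee, age_verified, notify_finance.
Round 2: (4) [has_valid_id AND has_dependent -> citizen]; (8) [eligible_tier1 AND age_verified -> means_tested]; (9) [notify_finance -> household_head]. New: citizen, means_tested, household_head.
Round 3: (2) [citizen AND exempt_fee -> income_below_cap]; (11) [household_head -> identity_verified]. New: income_below_cap, identity_verified.
Round 4: (12) [identity_verified -> renewal_due]. New: renewal_due.
Round 5: (7) [renewal_due AND income_below_cap -> application_complete]. New: application_complete.
Round 6: (1) [application_complete AND household_head -> cond_7]; (15) [application_complete AND means_tested -> tax_filed]. New: cond_7, tax_filed.
Round 7: (17) [tax_filed -> priority_flag]. New: priority_flag.
Closure: {address_verified, adult_resident, age_verified, application_complete, case_approved, citizen, cond_1, cond_2, cond_7, eligible_subsidy, eligible_tier1, enrolled_program, exempt_fee, has_dependent, has_valid_id, household_head, identity_verified, income_below_cap, means_tested, notify_finance, over_18, priority_flag, renewal_due, resident, tax_filed} — 25 facts.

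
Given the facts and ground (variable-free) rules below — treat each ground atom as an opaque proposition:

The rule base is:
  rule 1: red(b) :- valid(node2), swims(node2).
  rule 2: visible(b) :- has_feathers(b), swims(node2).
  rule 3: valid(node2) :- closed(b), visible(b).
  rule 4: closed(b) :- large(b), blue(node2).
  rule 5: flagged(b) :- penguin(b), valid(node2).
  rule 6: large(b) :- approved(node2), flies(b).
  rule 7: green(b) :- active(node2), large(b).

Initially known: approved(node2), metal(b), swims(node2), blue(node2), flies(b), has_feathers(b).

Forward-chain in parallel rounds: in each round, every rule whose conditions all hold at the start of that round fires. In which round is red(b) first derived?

4

[1] rule 2 [visible(b) :- has_feathers(b), swims(node2).]; rule 6 [large(b) :- approved(node2), flies(b).]. ⇒ new: visible(b), large(b).
[2] rule 4 [closed(b) :- large(b), blue(node2).]. ⇒ new: closed(b).
[3] rule 3 [valid(node2) :- closed(b), visible(b).]. ⇒ new: valid(node2).
[4] rule 1 [red(b) :- valid(node2), swims(node2).]. ⇒ new: red(b).
red(b) first appears in round 4.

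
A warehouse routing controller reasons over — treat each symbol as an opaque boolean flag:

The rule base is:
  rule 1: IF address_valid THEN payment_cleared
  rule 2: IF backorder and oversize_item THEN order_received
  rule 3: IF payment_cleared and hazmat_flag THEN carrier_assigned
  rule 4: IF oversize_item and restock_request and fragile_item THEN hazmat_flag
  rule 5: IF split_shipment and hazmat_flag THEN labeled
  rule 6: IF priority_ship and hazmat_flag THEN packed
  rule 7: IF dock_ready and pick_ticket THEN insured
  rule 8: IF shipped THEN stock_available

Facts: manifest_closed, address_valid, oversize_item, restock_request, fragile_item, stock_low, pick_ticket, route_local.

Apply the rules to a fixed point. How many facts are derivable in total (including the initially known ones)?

11

Round 1: rule 1 [IF address_valid THEN payment_cleared]; rule 4 [IF oversize_item and restock_request and fragile_item THEN hazmat_flag]. Adds payment_cleared, hazmat_flag.
Round 2: rule 3 [IF payment_cleared and hazmat_flag THEN carrier_assigned]. Adds carrier_assigned.
Closure: {address_valid, carrier_assigned, fragile_item, hazmat_flag, manifest_closed, oversize_item, payment_cleared, pick_ticket, restock_request, route_local, stock_low} — 11 facts.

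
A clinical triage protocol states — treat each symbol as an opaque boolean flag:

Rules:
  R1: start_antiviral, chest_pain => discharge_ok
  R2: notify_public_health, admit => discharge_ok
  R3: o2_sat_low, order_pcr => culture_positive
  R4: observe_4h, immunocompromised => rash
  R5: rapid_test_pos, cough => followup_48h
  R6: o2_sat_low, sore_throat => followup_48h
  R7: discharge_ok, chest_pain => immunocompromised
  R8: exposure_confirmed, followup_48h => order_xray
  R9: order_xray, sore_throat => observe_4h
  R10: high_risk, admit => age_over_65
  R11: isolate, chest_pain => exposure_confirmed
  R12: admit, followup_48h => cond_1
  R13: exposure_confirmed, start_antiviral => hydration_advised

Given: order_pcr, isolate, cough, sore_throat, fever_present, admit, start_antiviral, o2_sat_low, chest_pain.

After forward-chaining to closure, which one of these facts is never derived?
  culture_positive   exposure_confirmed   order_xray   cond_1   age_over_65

age_over_65

[1] R1 [start_antiviral, chest_pain => discharge_ok]; R3 [o2_sat_low, order_pcr => culture_positive]; R6 [o2_sat_low, sore_throat => followup_48h]; R11 [isolate, chest_pain => exposure_confirmed]. ⇒ new: discharge_ok, culture_positive, followup_48h, exposure_confirmed.
[2] R7 [discharge_ok, chest_pain => immunocompromised]; R8 [exposure_confirmed, followup_48h => order_xray]; R12 [admit, followup_48h => cond_1]; R13 [exposure_confirmed, start_antiviral => hydration_advised]. ⇒ new: immunocompromised, order_xray, cond_1, hydration_advised.
[3] R9 [order_xray, sore_throat => observe_4h]. ⇒ new: observe_4h.
[4] R4 [observe_4h, immunocompromised => rash]. ⇒ new: rash.
Derived: exposure_confirmed (round 1), culture_positive (round 1), cond_1 (round 2), order_xray (round 2). age_over_65 never appears in any round.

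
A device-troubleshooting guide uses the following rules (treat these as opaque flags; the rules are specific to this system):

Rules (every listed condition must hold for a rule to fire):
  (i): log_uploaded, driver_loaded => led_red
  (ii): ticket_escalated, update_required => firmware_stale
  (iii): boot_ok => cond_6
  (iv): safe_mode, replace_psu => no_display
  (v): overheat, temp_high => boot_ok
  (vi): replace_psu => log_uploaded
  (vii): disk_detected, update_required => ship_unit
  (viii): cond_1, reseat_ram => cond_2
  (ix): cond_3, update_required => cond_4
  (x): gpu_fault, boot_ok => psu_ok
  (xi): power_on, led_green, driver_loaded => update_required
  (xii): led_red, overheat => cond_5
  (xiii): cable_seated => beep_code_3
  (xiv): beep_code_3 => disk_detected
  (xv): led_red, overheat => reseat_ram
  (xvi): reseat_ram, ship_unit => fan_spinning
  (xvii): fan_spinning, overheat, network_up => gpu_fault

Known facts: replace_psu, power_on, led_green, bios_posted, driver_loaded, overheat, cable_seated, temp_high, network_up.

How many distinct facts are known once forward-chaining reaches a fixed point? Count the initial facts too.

[1] (v) [overheat, temp_high => boot_ok]; (vi) [replace_psu => log_uploaded]; (xi) [power_on, led_green, driver_loaded => update_required]; (xiii) [cable_seated => beep_code_3]. ⇒ new: boot_ok, log_uploaded, update_required, beep_code_3.
[2] (i) [log_uploaded, driver_loaded => led_red]; (iii) [boot_ok => cond_6]; (xiv) [beep_code_3 => disk_detected]. ⇒ new: led_red, cond_6, disk_detected.
[3] (vii) [disk_detected, update_required => ship_unit]; (xii) [led_red, overheat => cond_5]; (xv) [led_red, overheat => reseat_ram]. ⇒ new: ship_unit, cond_5, reseat_ram.
[4] (xvi) [reseat_ram, ship_unit => fan_spinning]. ⇒ new: fan_spinning.
[5] (xvii) [fan_spinning, overheat, network_up => gpu_fault]. ⇒ new: gpu_fault.
[6] (x) [gpu_fault, boot_ok => psu_ok]. ⇒ new: psu_ok.
Closure: {beep_code_3, bios_posted, boot_ok, cable_seated, cond_5, cond_6, disk_detected, driver_loaded, fan_spinning, gpu_fault, led_green, led_red, log_uploaded, network_up, overheat, power_on, psu_ok, replace_psu, reseat_ram, ship_unit, temp_high, update_required} — 22 facts.

22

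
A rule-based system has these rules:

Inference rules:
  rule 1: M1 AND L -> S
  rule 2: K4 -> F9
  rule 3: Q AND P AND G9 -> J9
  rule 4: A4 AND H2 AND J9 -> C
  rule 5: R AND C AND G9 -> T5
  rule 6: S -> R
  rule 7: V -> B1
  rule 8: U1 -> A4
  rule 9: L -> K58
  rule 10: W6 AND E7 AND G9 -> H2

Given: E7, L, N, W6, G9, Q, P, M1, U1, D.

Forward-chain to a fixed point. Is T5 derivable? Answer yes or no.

yes

[1] rule 1 [M1 AND L -> S]; rule 3 [Q AND P AND G9 -> J9]; rule 8 [U1 -> A4]; rule 9 [L -> K58]; rule 10 [W6 AND E7 AND G9 -> H2]. ⇒ new: S, J9, A4, K58, H2.
[2] rule 4 [A4 AND H2 AND J9 -> C]; rule 6 [S -> R]. ⇒ new: C, R.
[3] rule 5 [R AND C AND G9 -> T5]. ⇒ new: T5.
T5 appears in round 3, so it is derivable.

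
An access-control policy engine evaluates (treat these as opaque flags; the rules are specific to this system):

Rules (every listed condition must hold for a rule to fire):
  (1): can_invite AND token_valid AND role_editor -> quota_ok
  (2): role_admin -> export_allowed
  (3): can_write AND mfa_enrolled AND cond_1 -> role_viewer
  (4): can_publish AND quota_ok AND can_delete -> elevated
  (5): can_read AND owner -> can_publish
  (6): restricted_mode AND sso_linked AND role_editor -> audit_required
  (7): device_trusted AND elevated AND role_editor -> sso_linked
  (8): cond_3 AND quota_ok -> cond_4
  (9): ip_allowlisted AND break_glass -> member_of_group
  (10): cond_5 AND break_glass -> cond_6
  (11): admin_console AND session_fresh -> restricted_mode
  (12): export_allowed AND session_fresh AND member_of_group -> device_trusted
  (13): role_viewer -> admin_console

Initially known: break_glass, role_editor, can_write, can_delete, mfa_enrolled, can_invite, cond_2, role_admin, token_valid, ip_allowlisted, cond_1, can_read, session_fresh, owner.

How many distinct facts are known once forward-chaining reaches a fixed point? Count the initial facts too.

Round 1: (1) [can_invite AND token_valid AND role_editor -> quota_ok]; (2) [role_admin -> export_allowed]; (3) [can_write AND mfa_enrolled AND cond_1 -> role_viewer]; (5) [can_read AND owner -> can_publish]; (9) [ip_allowlisted AND break_glass -> member_of_group]. Adds quota_ok, export_allowed, role_viewer, can_publish, member_of_group.
Round 2: (4) [can_publish AND quota_ok AND can_delete -> elevated]; (12) [export_allowed AND session_fresh AND member_of_group -> device_trusted]; (13) [role_viewer -> admin_console]. Adds elevated, device_trusted, admin_console.
Round 3: (7) [device_trusted AND elevated AND role_editor -> sso_linked]; (11) [admin_console AND session_fresh -> restricted_mode]. Adds sso_linked, restricted_mode.
Round 4: (6) [restricted_mode AND sso_linked AND role_editor -> audit_required]. Adds audit_required.
Closure: {admin_console, audit_required, break_glass, can_delete, can_invite, can_publish, can_read, can_write, cond_1, cond_2, device_trusted, elevated, export_allowed, ip_allowlisted, member_of_group, mfa_enrolled, owner, quota_ok, restricted_mode, role_admin, role_editor, role_viewer, session_fresh, sso_linked, token_valid} — 25 facts.

25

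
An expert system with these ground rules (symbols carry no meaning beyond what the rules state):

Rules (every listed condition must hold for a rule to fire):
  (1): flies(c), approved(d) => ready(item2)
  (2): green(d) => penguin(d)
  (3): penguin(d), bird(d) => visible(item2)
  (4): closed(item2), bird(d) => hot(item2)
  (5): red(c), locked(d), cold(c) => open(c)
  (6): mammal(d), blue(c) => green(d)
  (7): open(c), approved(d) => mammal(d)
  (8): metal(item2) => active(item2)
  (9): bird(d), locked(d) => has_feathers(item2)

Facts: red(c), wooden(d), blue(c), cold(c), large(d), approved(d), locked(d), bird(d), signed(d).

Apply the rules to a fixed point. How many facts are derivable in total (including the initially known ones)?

15

Round 1: (5) [red(c), locked(d), cold(c) => open(c)]; (9) [bird(d), locked(d) => has_feathers(item2)]. Adds open(c), has_feathers(item2).
Round 2: (7) [open(c), approved(d) => mammal(d)]. Adds mammal(d).
Round 3: (6) [mammal(d), blue(c) => green(d)]. Adds green(d).
Round 4: (2) [green(d) => penguin(d)]. Adds penguin(d).
Round 5: (3) [penguin(d), bird(d) => visible(item2)]. Adds visible(item2).
Closure: {approved(d), bird(d), blue(c), cold(c), green(d), has_feathers(item2), large(d), locked(d), mammal(d), open(c), penguin(d), red(c), signed(d), visible(item2), wooden(d)} — 15 facts.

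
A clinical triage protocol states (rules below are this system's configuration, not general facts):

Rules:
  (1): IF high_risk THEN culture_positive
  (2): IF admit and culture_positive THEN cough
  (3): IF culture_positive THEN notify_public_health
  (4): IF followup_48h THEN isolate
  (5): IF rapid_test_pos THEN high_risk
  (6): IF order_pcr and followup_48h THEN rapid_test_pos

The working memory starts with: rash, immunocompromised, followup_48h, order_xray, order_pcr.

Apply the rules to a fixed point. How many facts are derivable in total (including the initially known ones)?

[1] (4) [IF followup_48h THEN isolate]; (6) [IF order_pcr and followup_48h THEN rapid_test_pos]. ⇒ new: isolate, rapid_test_pos.
[2] (5) [IF rapid_test_pos THEN high_risk]. ⇒ new: high_risk.
[3] (1) [IF high_risk THEN culture_positive]. ⇒ new: culture_positive.
[4] (3) [IF culture_positive THEN notify_public_health]. ⇒ new: notify_public_health.
Closure: {culture_positive, followup_48h, high_risk, immunocompromised, isolate, notify_public_health, order_pcr, order_xray, rapid_test_pos, rash} — 10 facts.

10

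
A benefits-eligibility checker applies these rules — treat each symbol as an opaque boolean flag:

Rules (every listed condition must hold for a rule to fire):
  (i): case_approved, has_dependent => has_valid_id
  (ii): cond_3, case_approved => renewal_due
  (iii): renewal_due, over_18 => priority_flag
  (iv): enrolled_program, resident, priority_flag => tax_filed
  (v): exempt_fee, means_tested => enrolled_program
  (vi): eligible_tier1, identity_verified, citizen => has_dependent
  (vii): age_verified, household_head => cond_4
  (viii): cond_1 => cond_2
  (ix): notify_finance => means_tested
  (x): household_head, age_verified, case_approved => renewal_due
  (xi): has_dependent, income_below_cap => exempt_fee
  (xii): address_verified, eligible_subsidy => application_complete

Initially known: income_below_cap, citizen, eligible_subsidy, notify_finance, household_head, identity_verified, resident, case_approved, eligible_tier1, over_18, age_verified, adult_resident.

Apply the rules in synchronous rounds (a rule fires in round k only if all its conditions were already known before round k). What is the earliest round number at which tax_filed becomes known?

Round 1: (vi) [eligible_tier1, identity_verified, citizen => has_dependent]; (vii) [age_verified, household_head => cond_4]; (ix) [notify_finance => means_tested]; (x) [household_head, age_verified, case_approved => renewal_due]. New: has_dependent, cond_4, means_tested, renewal_due.
Round 2: (i) [case_approved, has_dependent => has_valid_id]; (iii) [renewal_due, over_18 => priority_flag]; (xi) [has_dependent, income_below_cap => exempt_fee]. New: has_valid_id, priority_flag, exempt_fee.
Round 3: (v) [exempt_fee, means_tested => enrolled_program]. New: enrolled_program.
Round 4: (iv) [enrolled_program, resident, priority_flag => tax_filed]. New: tax_filed.
tax_filed first appears in round 4.

4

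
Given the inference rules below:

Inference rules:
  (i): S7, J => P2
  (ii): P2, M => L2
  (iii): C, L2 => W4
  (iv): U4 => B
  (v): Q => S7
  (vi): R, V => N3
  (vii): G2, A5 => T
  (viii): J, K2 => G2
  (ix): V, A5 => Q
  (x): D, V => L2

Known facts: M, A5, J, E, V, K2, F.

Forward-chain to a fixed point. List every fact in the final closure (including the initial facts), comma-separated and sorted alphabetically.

A5, E, F, G2, J, K2, L2, M, P2, Q, S7, T, V

Round 1 fires (viii), (ix), giving G2, Q.
Round 2 fires (v), (vii), giving S7, T.
Round 3 fires (i), giving P2.
Round 4 fires (ii), giving L2.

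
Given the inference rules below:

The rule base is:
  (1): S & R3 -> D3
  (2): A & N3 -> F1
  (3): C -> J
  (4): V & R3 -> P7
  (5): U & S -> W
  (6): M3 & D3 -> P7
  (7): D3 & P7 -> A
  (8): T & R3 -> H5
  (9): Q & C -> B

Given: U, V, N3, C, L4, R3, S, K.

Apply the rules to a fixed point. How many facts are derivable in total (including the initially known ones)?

14

Round 1 — (1), (3), (4), (5), derive D3, J, P7, W.
Round 2 — (7), derive A.
Round 3 — (2), derive F1.
Closure: {A, C, D3, F1, J, K, L4, N3, P7, R3, S, U, V, W} — 14 facts.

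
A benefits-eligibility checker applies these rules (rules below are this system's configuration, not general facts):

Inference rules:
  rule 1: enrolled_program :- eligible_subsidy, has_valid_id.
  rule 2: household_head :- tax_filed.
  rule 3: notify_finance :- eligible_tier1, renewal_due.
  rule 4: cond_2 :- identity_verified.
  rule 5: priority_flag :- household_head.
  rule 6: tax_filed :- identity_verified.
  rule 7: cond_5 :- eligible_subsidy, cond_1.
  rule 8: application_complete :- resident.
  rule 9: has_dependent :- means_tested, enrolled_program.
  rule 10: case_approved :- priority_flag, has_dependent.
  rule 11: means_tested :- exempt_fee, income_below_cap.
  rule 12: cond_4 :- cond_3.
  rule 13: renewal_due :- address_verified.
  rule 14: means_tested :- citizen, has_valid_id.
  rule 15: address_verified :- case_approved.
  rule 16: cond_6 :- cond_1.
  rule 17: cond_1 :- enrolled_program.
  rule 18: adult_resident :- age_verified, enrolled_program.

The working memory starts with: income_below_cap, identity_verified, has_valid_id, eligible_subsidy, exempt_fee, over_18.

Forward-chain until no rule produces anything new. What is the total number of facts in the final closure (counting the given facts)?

Round 1 — rule 1, rule 4, rule 6, rule 11, derive enrolled_program, cond_2, tax_filed, means_tested.
Round 2 — rule 2, rule 9, rule 17, derive household_head, has_dependent, cond_1.
Round 3 — rule 5, rule 7, rule 16, derive priority_flag, cond_5, cond_6.
Round 4 — rule 10, derive case_approved.
Round 5 — rule 15, derive address_verified.
Round 6 — rule 13, derive renewal_due.
Closure: {address_verified, case_approved, cond_1, cond_2, cond_5, cond_6, eligible_subsidy, enrolled_program, exempt_fee, has_dependent, has_valid_id, household_head, identity_verified, income_below_cap, means_tested, over_18, priority_flag, renewal_due, tax_filed} — 19 facts.

19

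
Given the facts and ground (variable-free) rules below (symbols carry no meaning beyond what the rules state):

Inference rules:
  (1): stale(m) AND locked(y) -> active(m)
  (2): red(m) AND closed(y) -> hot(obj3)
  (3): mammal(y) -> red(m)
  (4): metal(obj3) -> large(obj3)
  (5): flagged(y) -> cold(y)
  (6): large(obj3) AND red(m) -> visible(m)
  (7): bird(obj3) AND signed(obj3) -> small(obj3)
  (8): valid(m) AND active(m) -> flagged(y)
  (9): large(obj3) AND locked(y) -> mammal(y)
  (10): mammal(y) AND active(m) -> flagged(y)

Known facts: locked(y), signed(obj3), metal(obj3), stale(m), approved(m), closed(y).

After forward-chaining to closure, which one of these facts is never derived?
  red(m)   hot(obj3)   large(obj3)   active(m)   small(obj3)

Round 1 fires (1), (4), giving active(m), large(obj3).
Round 2 fires (9), giving mammal(y).
Round 3 fires (3), (10), giving red(m), flagged(y).
Round 4 fires (2), (5), (6), giving hot(obj3), cold(y), visible(m).
Derived: large(obj3) (round 1), hot(obj3) (round 4), red(m) (round 3), active(m) (round 1). small(obj3) never appears in any round.

small(obj3)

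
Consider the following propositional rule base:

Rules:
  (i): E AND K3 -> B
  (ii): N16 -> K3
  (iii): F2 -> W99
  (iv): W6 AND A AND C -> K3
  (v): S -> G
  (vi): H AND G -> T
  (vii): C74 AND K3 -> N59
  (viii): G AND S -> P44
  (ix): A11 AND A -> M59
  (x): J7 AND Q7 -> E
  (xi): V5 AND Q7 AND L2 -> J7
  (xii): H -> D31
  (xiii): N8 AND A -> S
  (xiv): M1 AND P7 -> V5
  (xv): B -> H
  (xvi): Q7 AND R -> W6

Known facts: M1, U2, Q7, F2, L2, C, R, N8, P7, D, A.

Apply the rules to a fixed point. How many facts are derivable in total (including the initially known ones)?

24

Round 1 fires (iii), (xiii), (xiv), (xvi), giving W99, S, V5, W6.
Round 2 fires (iv), (v), (xi), giving K3, G, J7.
Round 3 fires (viii), (x), giving P44, E.
Round 4 fires (i), giving B.
Round 5 fires (xv), giving H.
Round 6 fires (vi), (xii), giving T, D31.
Closure: {A, B, C, D, D31, E, F2, G, H, J7, K3, L2, M1, N8, P44, P7, Q7, R, S, T, U2, V5, W6, W99} — 24 facts.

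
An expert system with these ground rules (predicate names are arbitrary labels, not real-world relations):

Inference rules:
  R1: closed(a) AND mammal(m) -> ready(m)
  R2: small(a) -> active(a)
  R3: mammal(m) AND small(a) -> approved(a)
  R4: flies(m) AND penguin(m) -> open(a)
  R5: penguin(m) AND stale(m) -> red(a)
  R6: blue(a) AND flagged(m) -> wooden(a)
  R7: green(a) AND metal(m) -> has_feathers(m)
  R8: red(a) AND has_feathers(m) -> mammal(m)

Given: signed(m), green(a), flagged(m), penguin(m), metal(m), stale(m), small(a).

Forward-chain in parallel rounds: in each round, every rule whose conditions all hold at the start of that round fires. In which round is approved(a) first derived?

3

Round 1 fires R2, R5, R7, giving active(a), red(a), has_feathers(m).
Round 2 fires R8, giving mammal(m).
Round 3 fires R3, giving approved(a).
approved(a) first appears in round 3.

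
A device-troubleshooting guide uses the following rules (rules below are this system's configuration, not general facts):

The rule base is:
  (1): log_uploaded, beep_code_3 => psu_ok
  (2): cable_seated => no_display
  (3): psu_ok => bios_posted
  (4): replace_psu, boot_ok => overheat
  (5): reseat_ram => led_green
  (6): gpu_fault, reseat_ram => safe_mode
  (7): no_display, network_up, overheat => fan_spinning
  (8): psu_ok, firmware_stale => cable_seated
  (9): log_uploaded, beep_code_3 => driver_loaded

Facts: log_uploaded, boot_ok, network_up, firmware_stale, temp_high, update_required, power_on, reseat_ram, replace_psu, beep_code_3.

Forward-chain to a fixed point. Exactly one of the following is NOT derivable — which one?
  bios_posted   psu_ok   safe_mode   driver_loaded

safe_mode

Round 1: (1) [log_uploaded, beep_code_3 => psu_ok]; (4) [replace_psu, boot_ok => overheat]; (5) [reseat_ram => led_green]; (9) [log_uploaded, beep_code_3 => driver_loaded]. New: psu_ok, overheat, led_green, driver_loaded.
Round 2: (3) [psu_ok => bios_posted]; (8) [psu_ok, firmware_stale => cable_seated]. New: bios_posted, cable_seated.
Round 3: (2) [cable_seated => no_display]. New: no_display.
Round 4: (7) [no_display, network_up, overheat => fan_spinning]. New: fan_spinning.
Derived: bios_posted (round 2), psu_ok (round 1), driver_loaded (round 1). safe_mode never appears in any round.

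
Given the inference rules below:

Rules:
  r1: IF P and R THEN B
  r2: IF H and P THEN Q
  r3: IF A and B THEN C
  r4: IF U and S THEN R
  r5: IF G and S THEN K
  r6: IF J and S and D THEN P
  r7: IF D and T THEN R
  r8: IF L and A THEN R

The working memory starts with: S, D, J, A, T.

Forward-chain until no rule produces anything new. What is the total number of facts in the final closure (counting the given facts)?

9

Round 1: r6 [IF J and S and D THEN P]; r7 [IF D and T THEN R]. New: P, R.
Round 2: r1 [IF P and R THEN B]. New: B.
Round 3: r3 [IF A and B THEN C]. New: C.
Closure: {A, B, C, D, J, P, R, S, T} — 9 facts.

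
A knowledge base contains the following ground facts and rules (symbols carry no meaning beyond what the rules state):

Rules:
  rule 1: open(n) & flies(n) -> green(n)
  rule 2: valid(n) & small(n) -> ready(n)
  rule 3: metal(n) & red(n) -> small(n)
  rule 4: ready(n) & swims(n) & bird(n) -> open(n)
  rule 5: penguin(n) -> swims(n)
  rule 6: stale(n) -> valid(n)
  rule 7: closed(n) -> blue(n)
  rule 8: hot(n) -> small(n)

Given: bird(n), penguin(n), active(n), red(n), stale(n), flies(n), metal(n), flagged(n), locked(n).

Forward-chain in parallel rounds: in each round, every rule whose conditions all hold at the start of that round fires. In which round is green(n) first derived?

4

Round 1 — rule 3, rule 5, rule 6, derive small(n), swims(n), valid(n).
Round 2 — rule 2, derive ready(n).
Round 3 — rule 4, derive open(n).
Round 4 — rule 1, derive green(n).
green(n) first appears in round 4.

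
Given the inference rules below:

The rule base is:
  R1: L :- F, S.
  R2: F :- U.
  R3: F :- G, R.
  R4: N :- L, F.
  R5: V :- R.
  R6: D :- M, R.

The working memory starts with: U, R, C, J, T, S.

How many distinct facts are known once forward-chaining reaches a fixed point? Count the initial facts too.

10

Round 1: R2 [F :- U.]; R5 [V :- R.]. New: F, V.
Round 2: R1 [L :- F, S.]. New: L.
Round 3: R4 [N :- L, F.]. New: N.
Closure: {C, F, J, L, N, R, S, T, U, V} — 10 facts.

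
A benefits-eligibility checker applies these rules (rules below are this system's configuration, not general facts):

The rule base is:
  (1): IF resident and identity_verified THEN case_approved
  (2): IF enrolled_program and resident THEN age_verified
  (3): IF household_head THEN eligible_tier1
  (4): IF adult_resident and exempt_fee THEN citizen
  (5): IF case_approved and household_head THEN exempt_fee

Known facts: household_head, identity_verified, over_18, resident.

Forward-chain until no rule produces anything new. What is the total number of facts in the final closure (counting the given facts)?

7

Round 1: (1) [IF resident and identity_verified THEN case_approved]; (3) [IF household_head THEN eligible_tier1]. Adds case_approved, eligible_tier1.
Round 2: (5) [IF case_approved and household_head THEN exempt_fee]. Adds exempt_fee.
Closure: {case_approved, eligible_tier1, exempt_fee, household_head, identity_verified, over_18, resident} — 7 facts.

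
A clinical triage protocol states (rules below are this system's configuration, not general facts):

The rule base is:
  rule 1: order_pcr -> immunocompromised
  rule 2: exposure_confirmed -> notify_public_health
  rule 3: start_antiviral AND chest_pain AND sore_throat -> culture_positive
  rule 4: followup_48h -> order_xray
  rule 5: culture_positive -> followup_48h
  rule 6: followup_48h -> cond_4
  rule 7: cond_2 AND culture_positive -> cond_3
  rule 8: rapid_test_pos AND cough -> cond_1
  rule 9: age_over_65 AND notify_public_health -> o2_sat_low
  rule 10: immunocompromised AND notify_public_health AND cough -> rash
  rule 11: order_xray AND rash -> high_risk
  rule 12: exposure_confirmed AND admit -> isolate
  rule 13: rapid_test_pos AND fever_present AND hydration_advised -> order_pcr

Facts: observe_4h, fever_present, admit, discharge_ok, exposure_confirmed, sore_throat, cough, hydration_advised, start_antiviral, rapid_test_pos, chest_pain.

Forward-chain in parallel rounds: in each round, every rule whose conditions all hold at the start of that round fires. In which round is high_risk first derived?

4

Round 1: rule 2 [exposure_confirmed -> notify_public_health]; rule 3 [start_antiviral AND chest_pain AND sore_throat -> culture_positive]; rule 8 [rapid_test_pos AND cough -> cond_1]; rule 12 [exposure_confirmed AND admit -> isolate]; rule 13 [rapid_test_pos AND fever_present AND hydration_advised -> order_pcr]. Adds notify_public_health, culture_positive, cond_1, isolate, order_pcr.
Round 2: rule 1 [order_pcr -> immunocompromised]; rule 5 [culture_positive -> followup_48h]. Adds immunocompromised, followup_48h.
Round 3: rule 4 [followup_48h -> order_xray]; rule 6 [followup_48h -> cond_4]; rule 10 [immunocompromised AND notify_public_health AND cough -> rash]. Adds order_xray, cond_4, rash.
Round 4: rule 11 [order_xray AND rash -> high_risk]. Adds high_risk.
high_risk first appears in round 4.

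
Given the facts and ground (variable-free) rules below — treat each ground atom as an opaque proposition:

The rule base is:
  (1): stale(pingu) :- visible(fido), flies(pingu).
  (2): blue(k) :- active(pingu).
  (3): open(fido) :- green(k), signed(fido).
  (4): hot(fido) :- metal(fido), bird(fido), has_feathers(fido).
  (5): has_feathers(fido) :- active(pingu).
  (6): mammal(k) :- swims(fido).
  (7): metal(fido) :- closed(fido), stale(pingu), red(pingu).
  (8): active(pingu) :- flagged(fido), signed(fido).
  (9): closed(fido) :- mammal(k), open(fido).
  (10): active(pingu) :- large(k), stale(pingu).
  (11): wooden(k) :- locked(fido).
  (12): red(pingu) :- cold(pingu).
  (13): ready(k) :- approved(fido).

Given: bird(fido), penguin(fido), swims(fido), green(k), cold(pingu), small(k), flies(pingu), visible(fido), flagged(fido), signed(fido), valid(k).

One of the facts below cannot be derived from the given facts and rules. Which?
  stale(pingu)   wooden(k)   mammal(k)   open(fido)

[1] (1) [stale(pingu) :- visible(fido), flies(pingu).]; (3) [open(fido) :- green(k), signed(fido).]; (6) [mammal(k) :- swims(fido).]; (8) [active(pingu) :- flagged(fido), signed(fido).]; (12) [red(pingu) :- cold(pingu).]. ⇒ new: stale(pingu), open(fido), mammal(k), active(pingu), red(pingu).
[2] (2) [blue(k) :- active(pingu).]; (5) [has_feathers(fido) :- active(pingu).]; (9) [closed(fido) :- mammal(k), open(fido).]. ⇒ new: blue(k), has_feathers(fido), closed(fido).
[3] (7) [metal(fido) :- closed(fido), stale(pingu), red(pingu).]. ⇒ new: metal(fido).
[4] (4) [hot(fido) :- metal(fido), bird(fido), has_feathers(fido).]. ⇒ new: hot(fido).
Derived: mammal(k) (round 1), stale(pingu) (round 1), open(fido) (round 1). wooden(k) never appears in any round.

wooden(k)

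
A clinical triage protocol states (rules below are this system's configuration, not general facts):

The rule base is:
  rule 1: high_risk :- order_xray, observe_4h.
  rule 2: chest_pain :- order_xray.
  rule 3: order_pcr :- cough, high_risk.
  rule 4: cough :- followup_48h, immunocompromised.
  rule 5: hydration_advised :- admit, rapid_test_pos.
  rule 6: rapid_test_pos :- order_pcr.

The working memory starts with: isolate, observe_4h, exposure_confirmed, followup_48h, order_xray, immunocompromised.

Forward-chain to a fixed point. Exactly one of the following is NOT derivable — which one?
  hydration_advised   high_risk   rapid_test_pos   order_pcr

hydration_advised

Round 1: rule 1 [high_risk :- order_xray, observe_4h.]; rule 2 [chest_pain :- order_xray.]; rule 4 [cough :- followup_48h, immunocompromised.]. New: high_risk, chest_pain, cough.
Round 2: rule 3 [order_pcr :- cough, high_risk.]. New: order_pcr.
Round 3: rule 6 [rapid_test_pos :- order_pcr.]. New: rapid_test_pos.
Derived: rapid_test_pos (round 3), high_risk (round 1), order_pcr (round 2). hydration_advised never appears in any round.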